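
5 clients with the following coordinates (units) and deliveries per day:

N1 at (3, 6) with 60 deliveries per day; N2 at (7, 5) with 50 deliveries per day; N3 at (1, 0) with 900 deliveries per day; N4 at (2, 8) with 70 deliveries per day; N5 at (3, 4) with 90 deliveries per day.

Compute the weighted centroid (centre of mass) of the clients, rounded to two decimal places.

The minimiser of Σwᵢ‖p−pᵢ‖² is the weighted centroid p* = (Σwᵢpᵢ)/(Σwᵢ).
Σwᵢ = 1170.
Σwᵢxᵢ = 60·3 + 50·7 + 900·1 + 70·2 + 90·3 = 1840.
Σwᵢyᵢ = 60·6 + 50·5 + 900·0 + 70·8 + 90·4 = 1530.
x* = 1840/1170 = 1.57, y* = 1530/1170 = 1.31.

(1.57, 1.31)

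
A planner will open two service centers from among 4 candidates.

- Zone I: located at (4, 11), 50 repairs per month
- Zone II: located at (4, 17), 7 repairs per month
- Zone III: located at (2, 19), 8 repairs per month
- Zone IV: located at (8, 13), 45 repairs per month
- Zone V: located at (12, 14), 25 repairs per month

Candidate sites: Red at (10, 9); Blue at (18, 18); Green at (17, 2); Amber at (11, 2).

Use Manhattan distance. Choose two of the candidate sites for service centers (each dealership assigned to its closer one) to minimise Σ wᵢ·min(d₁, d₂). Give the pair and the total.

Evaluate every pair (each demand assigned to the nearer of the two):
  {Red, Blue}: total = 1079
  {Red, Green}: total = 1087
  {Red, Amber}: total = 1087
  {Blue, Amber}: total = 1921
  {Green, Amber}: total = 2117
  {Blue, Green}: total = 2216
Best pair: {Red, Blue} with total 1079.

{Red, Blue}, total 1079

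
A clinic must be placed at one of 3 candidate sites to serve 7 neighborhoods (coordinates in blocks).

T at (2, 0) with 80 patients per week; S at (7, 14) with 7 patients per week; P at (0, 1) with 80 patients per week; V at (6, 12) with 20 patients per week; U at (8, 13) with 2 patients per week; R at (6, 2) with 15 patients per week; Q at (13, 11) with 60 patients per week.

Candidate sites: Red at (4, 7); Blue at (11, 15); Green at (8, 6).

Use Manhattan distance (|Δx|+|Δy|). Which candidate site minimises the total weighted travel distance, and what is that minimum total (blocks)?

Red, total 2635 blocks

Total weighted distance at each candidate:
  Red (4, 7): total = 2635
  Blue (11, 15): total = 4755
  Green (8, 6): total = 2927
Minimum is at Red with total 2635 blocks.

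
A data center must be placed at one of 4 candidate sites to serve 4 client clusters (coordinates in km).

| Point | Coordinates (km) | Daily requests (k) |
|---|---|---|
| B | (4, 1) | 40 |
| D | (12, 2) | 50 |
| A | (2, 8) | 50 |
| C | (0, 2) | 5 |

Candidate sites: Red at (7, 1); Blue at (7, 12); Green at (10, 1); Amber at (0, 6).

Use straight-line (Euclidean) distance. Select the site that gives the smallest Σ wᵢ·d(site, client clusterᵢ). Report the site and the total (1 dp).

Red, total 840.4 km

Total weighted distance at each candidate:
  Red (7, 1): total = 840.4
  Blue (7, 12): total = 1396.3
  Green (10, 1): total = 933.6
  Amber (0, 6): total = 1050.0
Minimum is at Red with total 840.4 km.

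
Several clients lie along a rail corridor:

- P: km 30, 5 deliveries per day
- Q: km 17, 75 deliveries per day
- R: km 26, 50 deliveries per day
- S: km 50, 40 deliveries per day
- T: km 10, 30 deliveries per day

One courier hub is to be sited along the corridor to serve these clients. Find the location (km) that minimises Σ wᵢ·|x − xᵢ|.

x = 17

For a sum of weighted absolute distances on a line, the optimum is the weighted median (not the mean). Total weight W = 200; half-weight = 100.
Sort by position and accumulate weight:
  km 10 (T, w=30) → cum 30
  km 17 (Q, w=75) → cum 105  ≥ 100 → median here
  km 26 (R, w=50) → cum 155
  km 30 (P, w=5) → cum 160
  km 50 (S, w=40) → cum 200
Optimal location: km 17.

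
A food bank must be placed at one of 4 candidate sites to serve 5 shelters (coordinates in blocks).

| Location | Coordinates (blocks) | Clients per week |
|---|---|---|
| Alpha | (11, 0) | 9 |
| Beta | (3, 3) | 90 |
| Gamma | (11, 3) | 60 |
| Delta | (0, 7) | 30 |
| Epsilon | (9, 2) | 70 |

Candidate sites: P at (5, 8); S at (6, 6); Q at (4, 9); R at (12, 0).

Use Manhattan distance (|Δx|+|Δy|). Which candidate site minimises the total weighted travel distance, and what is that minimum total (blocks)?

S, total 1819 blocks

Total weighted distance at each candidate:
  P (5, 8): total = 2296
  S (6, 6): total = 1819
  Q (4, 9): total = 2574
  R (12, 0): total = 2249
Minimum is at S with total 1819 blocks.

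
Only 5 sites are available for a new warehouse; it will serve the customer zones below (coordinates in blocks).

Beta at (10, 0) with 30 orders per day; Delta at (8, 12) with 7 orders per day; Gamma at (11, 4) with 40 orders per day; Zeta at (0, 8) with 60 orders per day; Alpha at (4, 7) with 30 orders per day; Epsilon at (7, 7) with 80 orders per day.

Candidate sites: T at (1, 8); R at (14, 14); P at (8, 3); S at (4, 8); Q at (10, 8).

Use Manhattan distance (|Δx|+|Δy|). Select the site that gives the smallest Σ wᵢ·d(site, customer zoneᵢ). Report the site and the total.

Total weighted distance at each candidate:
  T (1, 8): total = 1887
  R (14, 14): total = 3946
  P (8, 3): total = 1793
  S (4, 8): total = 1506
  Q (10, 8): total = 1612
Minimum is at S with total 1506 blocks.

S, total 1506 blocks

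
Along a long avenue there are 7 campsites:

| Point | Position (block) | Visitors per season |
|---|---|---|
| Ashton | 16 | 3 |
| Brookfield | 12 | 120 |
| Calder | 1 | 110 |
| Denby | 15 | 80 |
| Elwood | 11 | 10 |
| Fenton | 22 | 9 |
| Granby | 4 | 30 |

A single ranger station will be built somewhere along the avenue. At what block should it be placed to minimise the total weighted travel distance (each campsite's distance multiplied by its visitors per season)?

For a sum of weighted absolute distances on a line, the optimum is the weighted median (not the mean). Total weight W = 362; half-weight = 181.
Sort by position and accumulate weight:
  block 1 (Calder, w=110) → cum 110
  block 4 (Granby, w=30) → cum 140
  block 11 (Elwood, w=10) → cum 150
  block 12 (Brookfield, w=120) → cum 270  ≥ 181 → median here
  block 15 (Denby, w=80) → cum 350
  block 16 (Ashton, w=3) → cum 353
  block 22 (Fenton, w=9) → cum 362
Optimal location: block 12.

x = 12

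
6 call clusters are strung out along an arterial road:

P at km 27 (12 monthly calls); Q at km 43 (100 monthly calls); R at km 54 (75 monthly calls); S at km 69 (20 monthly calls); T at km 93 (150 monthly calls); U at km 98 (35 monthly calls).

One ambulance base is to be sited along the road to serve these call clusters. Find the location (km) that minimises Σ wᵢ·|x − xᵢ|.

For a sum of weighted absolute distances on a line, the optimum is the weighted median (not the mean). Total weight W = 392; half-weight = 196.
Sort by position and accumulate weight:
  km 27 (P, w=12) → cum 12
  km 43 (Q, w=100) → cum 112
  km 54 (R, w=75) → cum 187
  km 69 (S, w=20) → cum 207  ≥ 196 → median here
  km 93 (T, w=150) → cum 357
  km 98 (U, w=35) → cum 392
Optimal location: km 69.

x = 69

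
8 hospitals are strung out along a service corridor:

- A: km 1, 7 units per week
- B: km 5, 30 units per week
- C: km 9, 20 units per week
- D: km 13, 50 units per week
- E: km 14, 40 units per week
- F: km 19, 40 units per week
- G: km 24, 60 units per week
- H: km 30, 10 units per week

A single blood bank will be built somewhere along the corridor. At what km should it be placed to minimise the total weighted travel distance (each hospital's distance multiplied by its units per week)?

For a sum of weighted absolute distances on a line, the optimum is the weighted median (not the mean). Total weight W = 257; half-weight = 128.5.
Sort by position and accumulate weight:
  km 1 (A, w=7) → cum 7
  km 5 (B, w=30) → cum 37
  km 9 (C, w=20) → cum 57
  km 13 (D, w=50) → cum 107
  km 14 (E, w=40) → cum 147  ≥ 128.5 → median here
  km 19 (F, w=40) → cum 187
  km 24 (G, w=60) → cum 247
  km 30 (H, w=10) → cum 257
Optimal location: km 14.

x = 14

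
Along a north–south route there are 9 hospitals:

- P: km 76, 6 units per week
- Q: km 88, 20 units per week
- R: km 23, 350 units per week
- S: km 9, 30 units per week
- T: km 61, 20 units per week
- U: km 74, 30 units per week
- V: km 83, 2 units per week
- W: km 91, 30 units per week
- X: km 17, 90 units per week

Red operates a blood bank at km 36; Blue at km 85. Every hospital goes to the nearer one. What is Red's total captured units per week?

470

The indifferent point is the midpoint (36+85)/2 = 60.5; hospitals left of it (closer to Red at 36) go to Red, those right go to Blue.
  S at 9 (w=30) → Red
  X at 17 (w=90) → Red
  R at 23 (w=350) → Red
  T at 61 (w=20) → Blue
  U at 74 (w=30) → Blue
  P at 76 (w=6) → Blue
  V at 83 (w=2) → Blue
  Q at 88 (w=20) → Blue
  W at 91 (w=30) → Blue
Red captures 470; Blue captures 108.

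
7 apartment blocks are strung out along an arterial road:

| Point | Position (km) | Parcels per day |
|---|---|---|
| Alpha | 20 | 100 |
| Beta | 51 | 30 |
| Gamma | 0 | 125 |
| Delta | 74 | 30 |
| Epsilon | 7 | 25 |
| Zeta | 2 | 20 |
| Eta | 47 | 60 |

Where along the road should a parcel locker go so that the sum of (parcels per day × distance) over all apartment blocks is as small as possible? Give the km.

For a sum of weighted absolute distances on a line, the optimum is the weighted median (not the mean). Total weight W = 390; half-weight = 195.
Sort by position and accumulate weight:
  km 0 (Gamma, w=125) → cum 125
  km 2 (Zeta, w=20) → cum 145
  km 7 (Epsilon, w=25) → cum 170
  km 20 (Alpha, w=100) → cum 270  ≥ 195 → median here
  km 47 (Eta, w=60) → cum 330
  km 51 (Beta, w=30) → cum 360
  km 74 (Delta, w=30) → cum 390
Optimal location: km 20.

x = 20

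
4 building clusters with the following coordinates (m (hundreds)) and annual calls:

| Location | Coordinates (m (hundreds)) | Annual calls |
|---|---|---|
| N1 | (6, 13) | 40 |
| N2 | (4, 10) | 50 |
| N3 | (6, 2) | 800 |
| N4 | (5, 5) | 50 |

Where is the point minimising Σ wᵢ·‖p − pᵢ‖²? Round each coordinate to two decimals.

The minimiser of Σwᵢ‖p−pᵢ‖² is the weighted centroid p* = (Σwᵢpᵢ)/(Σwᵢ).
Σwᵢ = 940.
Σwᵢxᵢ = 40·6 + 50·4 + 800·6 + 50·5 = 5490.
Σwᵢyᵢ = 40·13 + 50·10 + 800·2 + 50·5 = 2870.
x* = 5490/940 = 5.84, y* = 2870/940 = 3.05.

(5.84, 3.05)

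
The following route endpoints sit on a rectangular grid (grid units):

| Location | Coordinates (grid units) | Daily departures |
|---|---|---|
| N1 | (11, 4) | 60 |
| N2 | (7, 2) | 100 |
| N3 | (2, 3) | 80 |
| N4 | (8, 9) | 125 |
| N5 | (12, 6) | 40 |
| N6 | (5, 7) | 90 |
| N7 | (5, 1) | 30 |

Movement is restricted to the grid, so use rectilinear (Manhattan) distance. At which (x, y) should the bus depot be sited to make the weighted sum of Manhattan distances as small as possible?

(7, 4)

Manhattan distance separates: Σwᵢ(|x−xᵢ|+|y−yᵢ|) = Σwᵢ|x−xᵢ| + Σwᵢ|y−yᵢ|, so x and y are optimised independently as 1-D weighted medians.
Total weight W = 525; half = 262.5.
x-coordinate, sorted with cumulative weight:
  x=2 (N3, w=80) cum 80
  x=5 (N6, w=90) cum 170
  x=5 (N7, w=30) cum 200
  x=7 (N2, w=100) cum 300  ← median
  x=8 (N4, w=125) cum 425
  x=11 (N1, w=60) cum 485
  x=12 (N5, w=40) cum 525
⇒ x* = 7
y-coordinate, sorted with cumulative weight:
  y=1 (N7, w=30) cum 30
  y=2 (N2, w=100) cum 130
  y=3 (N3, w=80) cum 210
  y=4 (N1, w=60) cum 270  ← median
  y=6 (N5, w=40) cum 310
  y=7 (N6, w=90) cum 400
  y=9 (N4, w=125) cum 525
⇒ y* = 4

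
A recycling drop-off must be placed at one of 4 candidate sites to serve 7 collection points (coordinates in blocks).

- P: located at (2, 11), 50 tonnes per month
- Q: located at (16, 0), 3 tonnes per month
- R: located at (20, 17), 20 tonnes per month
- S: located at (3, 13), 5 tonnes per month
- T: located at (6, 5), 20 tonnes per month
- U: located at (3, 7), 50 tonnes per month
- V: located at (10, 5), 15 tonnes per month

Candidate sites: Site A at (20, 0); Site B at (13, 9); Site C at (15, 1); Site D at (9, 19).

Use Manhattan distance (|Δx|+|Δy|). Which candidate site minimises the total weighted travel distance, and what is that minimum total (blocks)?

Site B, total 1981 blocks

Total weighted distance at each candidate:
  Site A (20, 0): total = 3757
  Site B (13, 9): total = 1981
  Site C (15, 1): total = 2991
  Site D (9, 19): total = 2613
Minimum is at Site B with total 1981 blocks.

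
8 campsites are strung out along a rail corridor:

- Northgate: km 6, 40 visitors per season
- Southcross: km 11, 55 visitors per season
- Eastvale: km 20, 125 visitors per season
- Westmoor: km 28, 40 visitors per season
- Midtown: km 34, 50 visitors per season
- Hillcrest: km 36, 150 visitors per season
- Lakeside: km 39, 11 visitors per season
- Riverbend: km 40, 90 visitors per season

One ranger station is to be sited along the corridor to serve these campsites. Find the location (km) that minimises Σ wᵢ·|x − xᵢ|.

For a sum of weighted absolute distances on a line, the optimum is the weighted median (not the mean). Total weight W = 561; half-weight = 280.5.
Sort by position and accumulate weight:
  km 6 (Northgate, w=40) → cum 40
  km 11 (Southcross, w=55) → cum 95
  km 20 (Eastvale, w=125) → cum 220
  km 28 (Westmoor, w=40) → cum 260
  km 34 (Midtown, w=50) → cum 310  ≥ 280.5 → median here
  km 36 (Hillcrest, w=150) → cum 460
  km 39 (Lakeside, w=11) → cum 471
  km 40 (Riverbend, w=90) → cum 561
Optimal location: km 34.

x = 34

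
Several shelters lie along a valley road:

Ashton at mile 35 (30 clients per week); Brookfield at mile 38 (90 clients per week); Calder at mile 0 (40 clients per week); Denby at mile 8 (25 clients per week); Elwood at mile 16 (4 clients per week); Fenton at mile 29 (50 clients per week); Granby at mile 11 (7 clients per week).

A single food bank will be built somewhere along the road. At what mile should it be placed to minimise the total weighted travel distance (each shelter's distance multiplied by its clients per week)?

x = 29

For a sum of weighted absolute distances on a line, the optimum is the weighted median (not the mean). Total weight W = 246; half-weight = 123.
Sort by position and accumulate weight:
  mile 0 (Calder, w=40) → cum 40
  mile 8 (Denby, w=25) → cum 65
  mile 11 (Granby, w=7) → cum 72
  mile 16 (Elwood, w=4) → cum 76
  mile 29 (Fenton, w=50) → cum 126  ≥ 123 → median here
  mile 35 (Ashton, w=30) → cum 156
  mile 38 (Brookfield, w=90) → cum 246
Optimal location: mile 29.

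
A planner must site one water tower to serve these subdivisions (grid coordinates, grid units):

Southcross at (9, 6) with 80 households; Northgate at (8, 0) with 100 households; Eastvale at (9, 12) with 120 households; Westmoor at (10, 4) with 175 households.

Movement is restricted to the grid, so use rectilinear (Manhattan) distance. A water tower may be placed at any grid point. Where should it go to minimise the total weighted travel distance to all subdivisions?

Manhattan distance separates: Σwᵢ(|x−xᵢ|+|y−yᵢ|) = Σwᵢ|x−xᵢ| + Σwᵢ|y−yᵢ|, so x and y are optimised independently as 1-D weighted medians.
Total weight W = 475; half = 237.5.
x-coordinate, sorted with cumulative weight:
  x=8 (Northgate, w=100) cum 100
  x=9 (Southcross, w=80) cum 180
  x=9 (Eastvale, w=120) cum 300  ← median
  x=10 (Westmoor, w=175) cum 475
⇒ x* = 9
y-coordinate, sorted with cumulative weight:
  y=0 (Northgate, w=100) cum 100
  y=4 (Westmoor, w=175) cum 275  ← median
  y=6 (Southcross, w=80) cum 355
  y=12 (Eastvale, w=120) cum 475
⇒ y* = 4

(9, 4)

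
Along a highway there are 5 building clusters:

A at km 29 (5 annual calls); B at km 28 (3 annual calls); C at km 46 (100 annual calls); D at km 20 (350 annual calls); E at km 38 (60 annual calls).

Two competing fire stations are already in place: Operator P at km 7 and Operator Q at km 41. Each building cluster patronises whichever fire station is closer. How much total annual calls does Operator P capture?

The indifferent point is the midpoint (7+41)/2 = 24; building clusters left of it (closer to Operator P at 7) go to Operator P, those right go to Operator Q.
  D at 20 (w=350) → Operator P
  B at 28 (w=3) → Operator Q
  A at 29 (w=5) → Operator Q
  E at 38 (w=60) → Operator Q
  C at 46 (w=100) → Operator Q
Operator P captures 350; Operator Q captures 168.

350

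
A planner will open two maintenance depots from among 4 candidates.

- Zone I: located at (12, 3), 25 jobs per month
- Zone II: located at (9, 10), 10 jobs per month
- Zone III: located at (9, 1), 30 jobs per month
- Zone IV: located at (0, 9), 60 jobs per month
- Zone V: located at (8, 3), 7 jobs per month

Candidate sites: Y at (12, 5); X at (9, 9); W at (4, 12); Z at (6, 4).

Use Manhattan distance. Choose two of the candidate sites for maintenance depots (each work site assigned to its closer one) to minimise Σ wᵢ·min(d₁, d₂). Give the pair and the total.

Evaluate every pair (each demand assigned to the nearer of the two):
  {Y, W}: total = 792
  {Y, X}: total = 852
  {W, Z}: total = 866
  {X, Z}: total = 926
  {X, W}: total = 944
  {Y, Z}: total = 991
Best pair: {Y, W} with total 792.

{Y, W}, total 792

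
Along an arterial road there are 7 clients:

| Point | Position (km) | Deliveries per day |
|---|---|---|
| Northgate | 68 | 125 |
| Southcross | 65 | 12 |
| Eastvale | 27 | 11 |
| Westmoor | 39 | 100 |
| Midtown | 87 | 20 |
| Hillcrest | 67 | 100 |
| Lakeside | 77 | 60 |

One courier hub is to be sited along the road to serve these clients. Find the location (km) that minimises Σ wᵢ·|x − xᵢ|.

x = 67

For a sum of weighted absolute distances on a line, the optimum is the weighted median (not the mean). Total weight W = 428; half-weight = 214.
Sort by position and accumulate weight:
  km 27 (Eastvale, w=11) → cum 11
  km 39 (Westmoor, w=100) → cum 111
  km 65 (Southcross, w=12) → cum 123
  km 67 (Hillcrest, w=100) → cum 223  ≥ 214 → median here
  km 68 (Northgate, w=125) → cum 348
  km 77 (Lakeside, w=60) → cum 408
  km 87 (Midtown, w=20) → cum 428
Optimal location: km 67.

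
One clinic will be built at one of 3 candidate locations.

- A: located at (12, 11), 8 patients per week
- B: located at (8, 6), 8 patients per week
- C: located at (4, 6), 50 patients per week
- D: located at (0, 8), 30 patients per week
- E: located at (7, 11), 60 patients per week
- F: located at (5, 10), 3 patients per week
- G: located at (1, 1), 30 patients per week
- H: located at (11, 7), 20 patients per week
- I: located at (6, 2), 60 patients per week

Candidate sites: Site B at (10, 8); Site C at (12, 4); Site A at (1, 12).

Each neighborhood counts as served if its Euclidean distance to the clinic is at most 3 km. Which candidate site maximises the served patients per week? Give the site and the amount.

Site B, covering 28

Coverage radius r = 3 km; a point is covered iff (Δx)²+(Δy)² ≤ 3² = 9.
  Site B (10, 8): covers {B, H} → 28
  Site C (12, 4): covers {none} → 0
  Site A (1, 12): covers {none} → 0
Maximum coverage at Site B: 28 patients per week.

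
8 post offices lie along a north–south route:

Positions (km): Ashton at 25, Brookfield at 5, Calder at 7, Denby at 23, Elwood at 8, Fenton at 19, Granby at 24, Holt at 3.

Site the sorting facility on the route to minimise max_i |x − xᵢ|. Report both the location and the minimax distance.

The 1-center on a line is the midpoint of the two extreme points: leftmost at 3, rightmost at 25.
Optimal location = (3 + 25)/2 = 14; maximum distance = (25 − 3)/2 = 11.

location 14, max distance 11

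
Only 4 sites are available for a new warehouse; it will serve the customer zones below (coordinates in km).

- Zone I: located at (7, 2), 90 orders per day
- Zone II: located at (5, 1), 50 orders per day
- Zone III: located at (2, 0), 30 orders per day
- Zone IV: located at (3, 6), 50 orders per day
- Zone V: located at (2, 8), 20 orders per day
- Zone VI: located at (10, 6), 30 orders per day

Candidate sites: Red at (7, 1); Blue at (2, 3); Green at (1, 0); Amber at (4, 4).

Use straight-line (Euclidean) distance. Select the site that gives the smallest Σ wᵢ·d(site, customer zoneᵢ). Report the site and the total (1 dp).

Amber, total 1007.8 km

Total weighted distance at each candidate:
  Red (7, 1): total = 1010.1
  Blue (2, 3): total = 1243.6
  Green (1, 0): total = 1607.3
  Amber (4, 4): total = 1007.8
Minimum is at Amber with total 1007.8 km.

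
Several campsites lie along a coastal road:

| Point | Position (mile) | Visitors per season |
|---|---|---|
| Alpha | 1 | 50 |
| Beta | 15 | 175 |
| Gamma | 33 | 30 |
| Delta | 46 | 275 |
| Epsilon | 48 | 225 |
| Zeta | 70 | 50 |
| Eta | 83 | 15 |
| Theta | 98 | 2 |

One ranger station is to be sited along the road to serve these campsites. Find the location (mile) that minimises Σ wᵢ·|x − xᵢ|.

For a sum of weighted absolute distances on a line, the optimum is the weighted median (not the mean). Total weight W = 822; half-weight = 411.
Sort by position and accumulate weight:
  mile 1 (Alpha, w=50) → cum 50
  mile 15 (Beta, w=175) → cum 225
  mile 33 (Gamma, w=30) → cum 255
  mile 46 (Delta, w=275) → cum 530  ≥ 411 → median here
  mile 48 (Epsilon, w=225) → cum 755
  mile 70 (Zeta, w=50) → cum 805
  mile 83 (Eta, w=15) → cum 820
  mile 98 (Theta, w=2) → cum 822
Optimal location: mile 46.

x = 46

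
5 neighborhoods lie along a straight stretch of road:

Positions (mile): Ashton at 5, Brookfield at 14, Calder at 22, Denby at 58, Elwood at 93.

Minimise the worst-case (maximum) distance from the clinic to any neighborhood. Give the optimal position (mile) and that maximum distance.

The 1-center on a line is the midpoint of the two extreme points: leftmost at 5, rightmost at 93.
Optimal location = (5 + 93)/2 = 49; maximum distance = (93 − 5)/2 = 44.

location 49, max distance 44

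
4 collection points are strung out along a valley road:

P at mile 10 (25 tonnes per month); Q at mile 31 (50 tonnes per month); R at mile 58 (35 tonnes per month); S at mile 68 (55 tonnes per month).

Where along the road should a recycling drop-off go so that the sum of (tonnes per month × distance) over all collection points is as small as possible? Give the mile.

For a sum of weighted absolute distances on a line, the optimum is the weighted median (not the mean). Total weight W = 165; half-weight = 82.5.
Sort by position and accumulate weight:
  mile 10 (P, w=25) → cum 25
  mile 31 (Q, w=50) → cum 75
  mile 58 (R, w=35) → cum 110  ≥ 82.5 → median here
  mile 68 (S, w=55) → cum 165
Optimal location: mile 58.

x = 58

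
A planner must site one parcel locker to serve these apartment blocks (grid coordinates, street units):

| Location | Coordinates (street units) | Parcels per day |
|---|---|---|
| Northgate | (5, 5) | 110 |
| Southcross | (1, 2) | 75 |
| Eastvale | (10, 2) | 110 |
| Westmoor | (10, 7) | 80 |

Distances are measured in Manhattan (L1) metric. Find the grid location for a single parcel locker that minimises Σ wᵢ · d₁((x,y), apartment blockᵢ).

Manhattan distance separates: Σwᵢ(|x−xᵢ|+|y−yᵢ|) = Σwᵢ|x−xᵢ| + Σwᵢ|y−yᵢ|, so x and y are optimised independently as 1-D weighted medians.
Total weight W = 375; half = 187.5.
x-coordinate, sorted with cumulative weight:
  x=1 (Southcross, w=75) cum 75
  x=5 (Northgate, w=110) cum 185
  x=10 (Eastvale, w=110) cum 295  ← median
  x=10 (Westmoor, w=80) cum 375
⇒ x* = 10
y-coordinate, sorted with cumulative weight:
  y=2 (Southcross, w=75) cum 75
  y=2 (Eastvale, w=110) cum 185
  y=5 (Northgate, w=110) cum 295  ← median
  y=7 (Westmoor, w=80) cum 375
⇒ y* = 5

(10, 5)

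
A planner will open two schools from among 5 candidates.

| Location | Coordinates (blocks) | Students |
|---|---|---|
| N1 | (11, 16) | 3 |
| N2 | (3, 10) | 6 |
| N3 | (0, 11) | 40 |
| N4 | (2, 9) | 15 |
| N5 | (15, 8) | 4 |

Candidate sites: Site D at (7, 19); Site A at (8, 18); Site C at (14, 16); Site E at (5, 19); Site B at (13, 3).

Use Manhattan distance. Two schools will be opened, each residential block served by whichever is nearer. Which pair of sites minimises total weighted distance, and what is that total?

{Site C, Site E}, total 826

Evaluate every pair (each demand assigned to the nearer of the two):
  {Site C, Site E}: total = 826
  {Site E, Site B}: total = 836
  {Site A, Site E}: total = 864
  {Site D, Site E}: total = 878
  {Site A, Site B}: total = 946
  {Site D, Site C}: total = 948
  {Site A, Site C}: total = 948
  {Site D, Site B}: total = 952
  {Site D, Site A}: total = 986
  {Site C, Site B}: total = 1154
Best pair: {Site C, Site E} with total 826.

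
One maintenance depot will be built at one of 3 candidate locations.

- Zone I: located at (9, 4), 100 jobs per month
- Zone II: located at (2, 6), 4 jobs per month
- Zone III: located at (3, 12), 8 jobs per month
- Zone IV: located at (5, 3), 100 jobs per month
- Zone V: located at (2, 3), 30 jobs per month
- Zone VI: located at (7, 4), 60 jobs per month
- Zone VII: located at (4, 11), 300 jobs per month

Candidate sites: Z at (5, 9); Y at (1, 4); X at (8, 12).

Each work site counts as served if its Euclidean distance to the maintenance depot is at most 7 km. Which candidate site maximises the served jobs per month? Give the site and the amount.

Coverage radius r = 7 km; a point is covered iff (Δx)²+(Δy)² ≤ 7² = 49.
  Z (5, 9): covers {Zone I, Zone II, Zone III, Zone IV, Zone V, Zone VI, Zone VII} → 602
  Y (1, 4): covers {Zone II, Zone IV, Zone V, Zone VI} → 194
  X (8, 12): covers {Zone III, Zone VII} → 308
Maximum coverage at Z: 602 jobs per month.

Z, covering 602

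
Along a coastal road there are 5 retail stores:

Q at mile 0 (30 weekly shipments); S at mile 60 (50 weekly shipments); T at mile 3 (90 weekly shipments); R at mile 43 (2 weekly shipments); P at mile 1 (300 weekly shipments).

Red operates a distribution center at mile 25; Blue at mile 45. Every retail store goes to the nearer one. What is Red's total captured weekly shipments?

420

The indifferent point is the midpoint (25+45)/2 = 35; retail stores left of it (closer to Red at 25) go to Red, those right go to Blue.
  Q at 0 (w=30) → Red
  P at 1 (w=300) → Red
  T at 3 (w=90) → Red
  R at 43 (w=2) → Blue
  S at 60 (w=50) → Blue
Red captures 420; Blue captures 52.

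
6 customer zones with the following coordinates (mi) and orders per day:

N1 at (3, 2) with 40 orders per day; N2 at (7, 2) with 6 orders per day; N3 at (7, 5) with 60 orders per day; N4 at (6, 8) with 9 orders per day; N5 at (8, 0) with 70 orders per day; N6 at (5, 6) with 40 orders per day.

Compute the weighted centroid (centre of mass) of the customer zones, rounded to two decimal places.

The minimiser of Σwᵢ‖p−pᵢ‖² is the weighted centroid p* = (Σwᵢpᵢ)/(Σwᵢ).
Σwᵢ = 225.
Σwᵢxᵢ = 40·3 + 6·7 + 60·7 + 9·6 + 70·8 + 40·5 = 1396.
Σwᵢyᵢ = 40·2 + 6·2 + 60·5 + 9·8 + 70·0 + 40·6 = 704.
x* = 1396/225 = 6.20, y* = 704/225 = 3.13.

(6.20, 3.13)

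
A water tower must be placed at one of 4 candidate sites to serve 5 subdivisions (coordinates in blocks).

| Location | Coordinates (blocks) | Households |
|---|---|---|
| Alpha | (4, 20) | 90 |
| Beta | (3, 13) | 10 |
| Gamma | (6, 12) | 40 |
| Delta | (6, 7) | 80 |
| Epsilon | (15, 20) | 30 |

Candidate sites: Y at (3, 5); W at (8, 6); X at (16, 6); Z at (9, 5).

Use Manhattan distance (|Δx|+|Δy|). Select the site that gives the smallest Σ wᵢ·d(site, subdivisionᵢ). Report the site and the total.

Total weighted distance at each candidate:
  Y (3, 5): total = 3130
  W (8, 6): total = 2930
  X (16, 6): total = 4510
  Z (9, 5): total = 3370
Minimum is at W with total 2930 blocks.

W, total 2930 blocks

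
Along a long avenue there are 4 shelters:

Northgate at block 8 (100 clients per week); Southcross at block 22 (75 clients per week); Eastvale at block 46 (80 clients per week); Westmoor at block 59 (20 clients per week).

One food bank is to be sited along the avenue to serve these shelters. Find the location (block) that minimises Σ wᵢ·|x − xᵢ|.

For a sum of weighted absolute distances on a line, the optimum is the weighted median (not the mean). Total weight W = 275; half-weight = 137.5.
Sort by position and accumulate weight:
  block 8 (Northgate, w=100) → cum 100
  block 22 (Southcross, w=75) → cum 175  ≥ 137.5 → median here
  block 46 (Eastvale, w=80) → cum 255
  block 59 (Westmoor, w=20) → cum 275
Optimal location: block 22.

x = 22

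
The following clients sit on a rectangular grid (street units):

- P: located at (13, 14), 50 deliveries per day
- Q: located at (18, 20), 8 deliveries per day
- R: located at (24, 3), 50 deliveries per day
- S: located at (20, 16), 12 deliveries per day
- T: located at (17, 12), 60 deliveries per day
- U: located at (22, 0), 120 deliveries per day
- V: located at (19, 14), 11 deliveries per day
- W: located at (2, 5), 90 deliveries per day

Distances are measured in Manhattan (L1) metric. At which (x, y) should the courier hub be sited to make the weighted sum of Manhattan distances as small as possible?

Manhattan distance separates: Σwᵢ(|x−xᵢ|+|y−yᵢ|) = Σwᵢ|x−xᵢ| + Σwᵢ|y−yᵢ|, so x and y are optimised independently as 1-D weighted medians.
Total weight W = 401; half = 200.5.
x-coordinate, sorted with cumulative weight:
  x=2 (W, w=90) cum 90
  x=13 (P, w=50) cum 140
  x=17 (T, w=60) cum 200
  x=18 (Q, w=8) cum 208  ← median
  x=19 (V, w=11) cum 219
  x=20 (S, w=12) cum 231
  x=22 (U, w=120) cum 351
  x=24 (R, w=50) cum 401
⇒ x* = 18
y-coordinate, sorted with cumulative weight:
  y=0 (U, w=120) cum 120
  y=3 (R, w=50) cum 170
  y=5 (W, w=90) cum 260  ← median
  y=12 (T, w=60) cum 320
  y=14 (P, w=50) cum 370
  y=14 (V, w=11) cum 381
  y=16 (S, w=12) cum 393
  y=20 (Q, w=8) cum 401
⇒ y* = 5

(18, 5)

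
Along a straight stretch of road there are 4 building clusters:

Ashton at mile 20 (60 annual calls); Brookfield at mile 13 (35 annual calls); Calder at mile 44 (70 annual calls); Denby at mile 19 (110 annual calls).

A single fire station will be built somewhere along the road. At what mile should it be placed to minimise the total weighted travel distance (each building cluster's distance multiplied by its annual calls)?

For a sum of weighted absolute distances on a line, the optimum is the weighted median (not the mean). Total weight W = 275; half-weight = 137.5.
Sort by position and accumulate weight:
  mile 13 (Brookfield, w=35) → cum 35
  mile 19 (Denby, w=110) → cum 145  ≥ 137.5 → median here
  mile 20 (Ashton, w=60) → cum 205
  mile 44 (Calder, w=70) → cum 275
Optimal location: mile 19.

x = 19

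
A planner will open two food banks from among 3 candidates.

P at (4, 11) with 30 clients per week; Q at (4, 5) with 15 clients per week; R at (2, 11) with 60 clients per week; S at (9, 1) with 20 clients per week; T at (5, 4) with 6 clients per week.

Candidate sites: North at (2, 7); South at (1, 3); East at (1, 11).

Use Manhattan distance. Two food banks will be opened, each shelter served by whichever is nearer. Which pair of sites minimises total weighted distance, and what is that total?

Evaluate every pair (each demand assigned to the nearer of the two):
  {South, East}: total = 455
  {North, East}: total = 506
  {North, South}: total = 710
Best pair: {South, East} with total 455.

{South, East}, total 455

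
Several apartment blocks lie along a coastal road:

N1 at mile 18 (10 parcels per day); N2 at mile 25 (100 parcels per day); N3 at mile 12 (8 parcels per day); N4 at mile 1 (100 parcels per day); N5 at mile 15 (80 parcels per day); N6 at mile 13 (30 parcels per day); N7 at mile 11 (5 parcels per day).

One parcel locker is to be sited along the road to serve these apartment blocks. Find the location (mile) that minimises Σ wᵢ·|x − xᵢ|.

x = 15

For a sum of weighted absolute distances on a line, the optimum is the weighted median (not the mean). Total weight W = 333; half-weight = 166.5.
Sort by position and accumulate weight:
  mile 1 (N4, w=100) → cum 100
  mile 11 (N7, w=5) → cum 105
  mile 12 (N3, w=8) → cum 113
  mile 13 (N6, w=30) → cum 143
  mile 15 (N5, w=80) → cum 223  ≥ 166.5 → median here
  mile 18 (N1, w=10) → cum 233
  mile 25 (N2, w=100) → cum 333
Optimal location: mile 15.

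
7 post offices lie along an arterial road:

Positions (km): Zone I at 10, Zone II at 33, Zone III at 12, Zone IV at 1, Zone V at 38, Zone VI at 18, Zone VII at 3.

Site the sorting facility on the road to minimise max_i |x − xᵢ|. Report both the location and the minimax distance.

The 1-center on a line is the midpoint of the two extreme points: leftmost at 1, rightmost at 38.
Optimal location = (1 + 38)/2 = 19.5; maximum distance = (38 − 1)/2 = 18.5.

location 19.5, max distance 18.5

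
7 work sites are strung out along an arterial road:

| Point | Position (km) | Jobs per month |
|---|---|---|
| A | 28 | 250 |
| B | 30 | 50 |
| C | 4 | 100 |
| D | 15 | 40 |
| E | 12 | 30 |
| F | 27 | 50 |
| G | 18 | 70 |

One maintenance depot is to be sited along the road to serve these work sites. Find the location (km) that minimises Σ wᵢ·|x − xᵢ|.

x = 28

For a sum of weighted absolute distances on a line, the optimum is the weighted median (not the mean). Total weight W = 590; half-weight = 295.
Sort by position and accumulate weight:
  km 4 (C, w=100) → cum 100
  km 12 (E, w=30) → cum 130
  km 15 (D, w=40) → cum 170
  km 18 (G, w=70) → cum 240
  km 27 (F, w=50) → cum 290
  km 28 (A, w=250) → cum 540  ≥ 295 → median here
  km 30 (B, w=50) → cum 590
Optimal location: km 28.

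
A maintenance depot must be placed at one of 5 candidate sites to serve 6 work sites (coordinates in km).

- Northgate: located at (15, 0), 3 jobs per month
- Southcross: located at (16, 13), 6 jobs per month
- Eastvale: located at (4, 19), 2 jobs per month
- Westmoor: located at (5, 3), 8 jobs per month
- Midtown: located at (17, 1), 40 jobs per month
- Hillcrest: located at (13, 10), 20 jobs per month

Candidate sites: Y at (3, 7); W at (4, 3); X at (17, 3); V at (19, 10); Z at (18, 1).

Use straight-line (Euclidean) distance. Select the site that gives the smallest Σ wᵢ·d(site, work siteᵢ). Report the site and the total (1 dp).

X, total 449.6 km

Total weighted distance at each candidate:
  Y (3, 7): total = 1005.5
  W (4, 3): total = 922.1
  X (17, 3): total = 449.6
  V (19, 10): total = 706.8
  Z (18, 1): total = 479.2
Minimum is at X with total 449.6 km.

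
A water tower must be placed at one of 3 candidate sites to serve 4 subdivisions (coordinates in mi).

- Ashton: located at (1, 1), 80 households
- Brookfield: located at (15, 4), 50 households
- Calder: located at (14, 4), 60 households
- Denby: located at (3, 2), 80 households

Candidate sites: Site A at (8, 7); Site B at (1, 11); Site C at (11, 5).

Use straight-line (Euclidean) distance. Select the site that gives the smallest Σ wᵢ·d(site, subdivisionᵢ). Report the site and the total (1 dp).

Site C, total 1941.0 mi

Total weighted distance at each candidate:
  Site A (8, 7): total = 2086.5
  Site B (1, 11): total = 3206.1
  Site C (11, 5): total = 1941.0
Minimum is at Site C with total 1941.0 mi.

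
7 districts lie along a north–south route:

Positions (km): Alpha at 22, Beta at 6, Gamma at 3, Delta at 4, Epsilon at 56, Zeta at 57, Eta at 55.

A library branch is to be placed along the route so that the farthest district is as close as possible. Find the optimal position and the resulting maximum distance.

location 30, max distance 27

The 1-center on a line is the midpoint of the two extreme points: leftmost at 3, rightmost at 57.
Optimal location = (3 + 57)/2 = 30; maximum distance = (57 − 3)/2 = 27.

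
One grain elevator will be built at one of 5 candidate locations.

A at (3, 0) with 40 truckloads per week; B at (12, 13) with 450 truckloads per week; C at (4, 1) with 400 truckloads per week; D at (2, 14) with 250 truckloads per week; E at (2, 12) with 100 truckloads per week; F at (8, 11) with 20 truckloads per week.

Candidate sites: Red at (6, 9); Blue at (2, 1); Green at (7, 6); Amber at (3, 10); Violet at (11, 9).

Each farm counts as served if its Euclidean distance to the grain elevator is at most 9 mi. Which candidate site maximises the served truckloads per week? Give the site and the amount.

Red, covering 1220

Coverage radius r = 9 mi; a point is covered iff (Δx)²+(Δy)² ≤ 9² = 81.
  Red (6, 9): covers {B, C, D, E, F} → 1220
  Blue (2, 1): covers {A, C} → 440
  Green (7, 6): covers {A, B, C, E, F} → 1010
  Amber (3, 10): covers {D, E, F} → 370
  Violet (11, 9): covers {B, F} → 470
Maximum coverage at Red: 1220 truckloads per week.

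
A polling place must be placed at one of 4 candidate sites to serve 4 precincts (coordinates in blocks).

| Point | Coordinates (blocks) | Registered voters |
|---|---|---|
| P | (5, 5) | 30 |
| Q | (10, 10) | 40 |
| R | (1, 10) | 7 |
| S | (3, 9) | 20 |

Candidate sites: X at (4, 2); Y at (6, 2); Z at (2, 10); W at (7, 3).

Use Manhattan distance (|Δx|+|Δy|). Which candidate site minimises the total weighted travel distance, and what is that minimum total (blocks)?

Total weighted distance at each candidate:
  X (4, 2): total = 917
  Y (6, 2): total = 891
  Z (2, 10): total = 607
  W (7, 3): total = 811
Minimum is at Z with total 607 blocks.

Z, total 607 blocks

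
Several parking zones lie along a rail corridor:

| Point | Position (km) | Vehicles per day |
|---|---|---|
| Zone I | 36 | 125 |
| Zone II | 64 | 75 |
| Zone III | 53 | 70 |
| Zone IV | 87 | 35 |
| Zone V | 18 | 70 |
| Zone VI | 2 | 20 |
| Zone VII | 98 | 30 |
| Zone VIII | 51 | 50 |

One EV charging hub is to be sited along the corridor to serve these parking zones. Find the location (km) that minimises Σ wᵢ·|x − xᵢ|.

x = 51

For a sum of weighted absolute distances on a line, the optimum is the weighted median (not the mean). Total weight W = 475; half-weight = 237.5.
Sort by position and accumulate weight:
  km 2 (Zone VI, w=20) → cum 20
  km 18 (Zone V, w=70) → cum 90
  km 36 (Zone I, w=125) → cum 215
  km 51 (Zone VIII, w=50) → cum 265  ≥ 237.5 → median here
  km 53 (Zone III, w=70) → cum 335
  km 64 (Zone II, w=75) → cum 410
  km 87 (Zone IV, w=35) → cum 445
  km 98 (Zone VII, w=30) → cum 475
Optimal location: km 51.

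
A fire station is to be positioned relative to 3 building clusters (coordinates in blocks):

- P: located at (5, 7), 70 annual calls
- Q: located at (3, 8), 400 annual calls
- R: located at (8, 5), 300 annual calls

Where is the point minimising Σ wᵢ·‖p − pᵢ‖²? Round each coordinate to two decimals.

(5.13, 6.74)

The minimiser of Σwᵢ‖p−pᵢ‖² is the weighted centroid p* = (Σwᵢpᵢ)/(Σwᵢ).
Σwᵢ = 770.
Σwᵢxᵢ = 70·5 + 400·3 + 300·8 = 3950.
Σwᵢyᵢ = 70·7 + 400·8 + 300·5 = 5190.
x* = 3950/770 = 5.13, y* = 5190/770 = 6.74.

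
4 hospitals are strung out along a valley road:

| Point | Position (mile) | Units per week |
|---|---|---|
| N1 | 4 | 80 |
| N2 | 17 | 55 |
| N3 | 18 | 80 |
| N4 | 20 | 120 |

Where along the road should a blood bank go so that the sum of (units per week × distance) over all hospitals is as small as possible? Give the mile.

For a sum of weighted absolute distances on a line, the optimum is the weighted median (not the mean). Total weight W = 335; half-weight = 167.5.
Sort by position and accumulate weight:
  mile 4 (N1, w=80) → cum 80
  mile 17 (N2, w=55) → cum 135
  mile 18 (N3, w=80) → cum 215  ≥ 167.5 → median here
  mile 20 (N4, w=120) → cum 335
Optimal location: mile 18.

x = 18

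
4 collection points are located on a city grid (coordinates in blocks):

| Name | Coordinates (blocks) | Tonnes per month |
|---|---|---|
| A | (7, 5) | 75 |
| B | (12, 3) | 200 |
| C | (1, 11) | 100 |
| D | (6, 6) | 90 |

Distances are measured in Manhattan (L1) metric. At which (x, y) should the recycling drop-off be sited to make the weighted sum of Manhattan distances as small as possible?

Manhattan distance separates: Σwᵢ(|x−xᵢ|+|y−yᵢ|) = Σwᵢ|x−xᵢ| + Σwᵢ|y−yᵢ|, so x and y are optimised independently as 1-D weighted medians.
Total weight W = 465; half = 232.5.
x-coordinate, sorted with cumulative weight:
  x=1 (C, w=100) cum 100
  x=6 (D, w=90) cum 190
  x=7 (A, w=75) cum 265  ← median
  x=12 (B, w=200) cum 465
⇒ x* = 7
y-coordinate, sorted with cumulative weight:
  y=3 (B, w=200) cum 200
  y=5 (A, w=75) cum 275  ← median
  y=6 (D, w=90) cum 365
  y=11 (C, w=100) cum 465
⇒ y* = 5

(7, 5)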